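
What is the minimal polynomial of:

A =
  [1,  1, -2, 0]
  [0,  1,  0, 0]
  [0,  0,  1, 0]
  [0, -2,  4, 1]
x^2 - 2*x + 1

The characteristic polynomial is χ_A(x) = (x - 1)^4, so the eigenvalues are known. The minimal polynomial is
  m_A(x) = Π_λ (x − λ)^{k_λ}
where k_λ is the size of the *largest* Jordan block for λ (equivalently, the smallest k with (A − λI)^k v = 0 for every generalised eigenvector v of λ).

  λ = 1: largest Jordan block has size 2, contributing (x − 1)^2

So m_A(x) = (x - 1)^2 = x^2 - 2*x + 1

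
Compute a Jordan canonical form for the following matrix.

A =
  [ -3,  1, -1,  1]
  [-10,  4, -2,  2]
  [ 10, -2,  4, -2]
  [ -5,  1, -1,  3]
J_2(2) ⊕ J_1(2) ⊕ J_1(2)

The characteristic polynomial is
  det(x·I − A) = x^4 - 8*x^3 + 24*x^2 - 32*x + 16 = (x - 2)^4

Eigenvalues and multiplicities (the geometric multiplicity of λ is n − rank(A − λI), which equals the number of Jordan blocks for λ):
  λ = 2: algebraic multiplicity = 4, geometric multiplicity = 3

Determining the block sizes for each eigenvalue:
  λ = 2: 3 blocks summing to 4 forces exactly one block of size 2 and the rest size 1 → block sizes [2, 1, 1]

Assembling the blocks gives a Jordan form
J =
  [2, 1, 0, 0]
  [0, 2, 0, 0]
  [0, 0, 2, 0]
  [0, 0, 0, 2]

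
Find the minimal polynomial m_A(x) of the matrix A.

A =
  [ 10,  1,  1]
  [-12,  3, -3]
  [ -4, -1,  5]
x^2 - 12*x + 36

The characteristic polynomial is χ_A(x) = (x - 6)^3, so the eigenvalues are known. The minimal polynomial is
  m_A(x) = Π_λ (x − λ)^{k_λ}
where k_λ is the size of the *largest* Jordan block for λ (equivalently, the smallest k with (A − λI)^k v = 0 for every generalised eigenvector v of λ).

  λ = 6: largest Jordan block has size 2, contributing (x − 6)^2

So m_A(x) = (x - 6)^2 = x^2 - 12*x + 36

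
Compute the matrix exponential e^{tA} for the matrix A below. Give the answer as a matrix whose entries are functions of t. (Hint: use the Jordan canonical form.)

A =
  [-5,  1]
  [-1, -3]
e^{tA} =
  [-t*exp(-4*t) + exp(-4*t), t*exp(-4*t)]
  [-t*exp(-4*t), t*exp(-4*t) + exp(-4*t)]

Strategy: write A = P · J · P⁻¹ where J is a Jordan canonical form, so e^{tA} = P · e^{tJ} · P⁻¹, and e^{tJ} can be computed block-by-block.

A has Jordan form
J =
  [-4,  1]
  [ 0, -4]
(up to reordering of blocks).

Per-block formulas:
  For a 2×2 Jordan block J_2(-4): exp(t · J_2(-4)) = e^(-4t)·(I + t·N), where N is the 2×2 nilpotent shift.

After assembling e^{tJ} and conjugating by P, we get:

e^{tA} =
  [-t*exp(-4*t) + exp(-4*t), t*exp(-4*t)]
  [-t*exp(-4*t), t*exp(-4*t) + exp(-4*t)]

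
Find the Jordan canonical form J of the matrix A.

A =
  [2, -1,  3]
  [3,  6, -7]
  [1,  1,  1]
J_3(3)

The characteristic polynomial is
  det(x·I − A) = x^3 - 9*x^2 + 27*x - 27 = (x - 3)^3

Eigenvalues and multiplicities (the geometric multiplicity of λ is n − rank(A − λI), which equals the number of Jordan blocks for λ):
  λ = 3: algebraic multiplicity = 3, geometric multiplicity = 1

Determining the block sizes for each eigenvalue:
  λ = 3: one block (gm = 1), so the single block has size am = 3 → block sizes [3]

Assembling the blocks gives a Jordan form
J =
  [3, 1, 0]
  [0, 3, 1]
  [0, 0, 3]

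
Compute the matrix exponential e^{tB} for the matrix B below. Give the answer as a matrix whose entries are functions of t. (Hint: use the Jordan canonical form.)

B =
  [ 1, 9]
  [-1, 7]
e^{tB} =
  [-3*t*exp(4*t) + exp(4*t), 9*t*exp(4*t)]
  [-t*exp(4*t), 3*t*exp(4*t) + exp(4*t)]

Strategy: write B = P · J · P⁻¹ where J is a Jordan canonical form, so e^{tB} = P · e^{tJ} · P⁻¹, and e^{tJ} can be computed block-by-block.

B has Jordan form
J =
  [4, 1]
  [0, 4]
(up to reordering of blocks).

Per-block formulas:
  For a 2×2 Jordan block J_2(4): exp(t · J_2(4)) = e^(4t)·(I + t·N), where N is the 2×2 nilpotent shift.

After assembling e^{tJ} and conjugating by P, we get:

e^{tB} =
  [-3*t*exp(4*t) + exp(4*t), 9*t*exp(4*t)]
  [-t*exp(4*t), 3*t*exp(4*t) + exp(4*t)]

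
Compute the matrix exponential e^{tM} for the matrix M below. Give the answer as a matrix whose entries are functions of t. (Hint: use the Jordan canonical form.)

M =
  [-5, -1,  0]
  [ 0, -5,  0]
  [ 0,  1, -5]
e^{tM} =
  [exp(-5*t), -t*exp(-5*t), 0]
  [0, exp(-5*t), 0]
  [0, t*exp(-5*t), exp(-5*t)]

Strategy: write M = P · J · P⁻¹ where J is a Jordan canonical form, so e^{tM} = P · e^{tJ} · P⁻¹, and e^{tJ} can be computed block-by-block.

M has Jordan form
J =
  [-5,  1,  0]
  [ 0, -5,  0]
  [ 0,  0, -5]
(up to reordering of blocks).

Per-block formulas:
  For a 2×2 Jordan block J_2(-5): exp(t · J_2(-5)) = e^(-5t)·(I + t·N), where N is the 2×2 nilpotent shift.
  For a 1×1 block at λ = -5: exp(t · [-5]) = [e^(-5t)].

After assembling e^{tJ} and conjugating by P, we get:

e^{tM} =
  [exp(-5*t), -t*exp(-5*t), 0]
  [0, exp(-5*t), 0]
  [0, t*exp(-5*t), exp(-5*t)]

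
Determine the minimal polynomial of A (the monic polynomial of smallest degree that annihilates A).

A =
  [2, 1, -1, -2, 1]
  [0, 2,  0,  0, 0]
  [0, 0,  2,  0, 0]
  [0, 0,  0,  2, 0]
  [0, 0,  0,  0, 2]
x^2 - 4*x + 4

The characteristic polynomial is χ_A(x) = (x - 2)^5, so the eigenvalues are known. The minimal polynomial is
  m_A(x) = Π_λ (x − λ)^{k_λ}
where k_λ is the size of the *largest* Jordan block for λ (equivalently, the smallest k with (A − λI)^k v = 0 for every generalised eigenvector v of λ).

  λ = 2: largest Jordan block has size 2, contributing (x − 2)^2

So m_A(x) = (x - 2)^2 = x^2 - 4*x + 4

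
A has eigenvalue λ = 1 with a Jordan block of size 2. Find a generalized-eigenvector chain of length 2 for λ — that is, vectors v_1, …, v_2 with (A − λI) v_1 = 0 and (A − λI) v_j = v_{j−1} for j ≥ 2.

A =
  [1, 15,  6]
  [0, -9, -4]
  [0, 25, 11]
A Jordan chain for λ = 1 of length 2:
v_1 = (15, -10, 25)ᵀ
v_2 = (0, 1, 0)ᵀ

Let N = A − (1)·I. We want v_2 with N^2 v_2 = 0 but N^1 v_2 ≠ 0; then v_{j-1} := N · v_j for j = 2, …, 2.

Pick v_2 = (0, 1, 0)ᵀ.
Then v_1 = N · v_2 = (15, -10, 25)ᵀ.

Sanity check: (A − (1)·I) v_1 = (0, 0, 0)ᵀ = 0. ✓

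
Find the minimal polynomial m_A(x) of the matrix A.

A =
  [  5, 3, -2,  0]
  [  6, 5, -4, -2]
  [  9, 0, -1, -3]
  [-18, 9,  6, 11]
x^2 - 10*x + 25

The characteristic polynomial is χ_A(x) = (x - 5)^4, so the eigenvalues are known. The minimal polynomial is
  m_A(x) = Π_λ (x − λ)^{k_λ}
where k_λ is the size of the *largest* Jordan block for λ (equivalently, the smallest k with (A − λI)^k v = 0 for every generalised eigenvector v of λ).

  λ = 5: largest Jordan block has size 2, contributing (x − 5)^2

So m_A(x) = (x - 5)^2 = x^2 - 10*x + 25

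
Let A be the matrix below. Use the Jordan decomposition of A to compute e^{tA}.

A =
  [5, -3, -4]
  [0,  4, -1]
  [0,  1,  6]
e^{tA} =
  [exp(5*t), -t^2*exp(5*t)/2 - 3*t*exp(5*t), -t^2*exp(5*t)/2 - 4*t*exp(5*t)]
  [0, -t*exp(5*t) + exp(5*t), -t*exp(5*t)]
  [0, t*exp(5*t), t*exp(5*t) + exp(5*t)]

Strategy: write A = P · J · P⁻¹ where J is a Jordan canonical form, so e^{tA} = P · e^{tJ} · P⁻¹, and e^{tJ} can be computed block-by-block.

A has Jordan form
J =
  [5, 1, 0]
  [0, 5, 1]
  [0, 0, 5]
(up to reordering of blocks).

Per-block formulas:
  For a 3×3 Jordan block J_3(5): exp(t · J_3(5)) = e^(5t)·(I + t·N + (t^2/2)·N^2), where N is the 3×3 nilpotent shift.

After assembling e^{tJ} and conjugating by P, we get:

e^{tA} =
  [exp(5*t), -t^2*exp(5*t)/2 - 3*t*exp(5*t), -t^2*exp(5*t)/2 - 4*t*exp(5*t)]
  [0, -t*exp(5*t) + exp(5*t), -t*exp(5*t)]
  [0, t*exp(5*t), t*exp(5*t) + exp(5*t)]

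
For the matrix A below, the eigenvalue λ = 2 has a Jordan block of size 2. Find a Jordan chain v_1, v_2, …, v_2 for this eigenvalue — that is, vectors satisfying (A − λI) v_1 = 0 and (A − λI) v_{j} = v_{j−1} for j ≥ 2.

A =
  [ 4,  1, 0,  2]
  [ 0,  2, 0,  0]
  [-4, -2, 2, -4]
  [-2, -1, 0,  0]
A Jordan chain for λ = 2 of length 2:
v_1 = (2, 0, -4, -2)ᵀ
v_2 = (1, 0, 0, 0)ᵀ

Let N = A − (2)·I. We want v_2 with N^2 v_2 = 0 but N^1 v_2 ≠ 0; then v_{j-1} := N · v_j for j = 2, …, 2.

Pick v_2 = (1, 0, 0, 0)ᵀ.
Then v_1 = N · v_2 = (2, 0, -4, -2)ᵀ.

Sanity check: (A − (2)·I) v_1 = (0, 0, 0, 0)ᵀ = 0. ✓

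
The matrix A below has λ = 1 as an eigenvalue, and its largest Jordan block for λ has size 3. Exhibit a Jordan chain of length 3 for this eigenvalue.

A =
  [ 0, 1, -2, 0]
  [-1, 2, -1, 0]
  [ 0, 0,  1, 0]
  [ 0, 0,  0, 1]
A Jordan chain for λ = 1 of length 3:
v_1 = (1, 1, 0, 0)ᵀ
v_2 = (-2, -1, 0, 0)ᵀ
v_3 = (0, 0, 1, 0)ᵀ

Let N = A − (1)·I. We want v_3 with N^3 v_3 = 0 but N^2 v_3 ≠ 0; then v_{j-1} := N · v_j for j = 3, …, 2.

Pick v_3 = (0, 0, 1, 0)ᵀ.
Then v_2 = N · v_3 = (-2, -1, 0, 0)ᵀ.
Then v_1 = N · v_2 = (1, 1, 0, 0)ᵀ.

Sanity check: (A − (1)·I) v_1 = (0, 0, 0, 0)ᵀ = 0. ✓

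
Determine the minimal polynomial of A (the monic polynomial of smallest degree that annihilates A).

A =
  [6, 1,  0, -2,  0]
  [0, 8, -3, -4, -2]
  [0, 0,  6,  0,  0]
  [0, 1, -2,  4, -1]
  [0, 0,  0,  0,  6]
x^3 - 18*x^2 + 108*x - 216

The characteristic polynomial is χ_A(x) = (x - 6)^5, so the eigenvalues are known. The minimal polynomial is
  m_A(x) = Π_λ (x − λ)^{k_λ}
where k_λ is the size of the *largest* Jordan block for λ (equivalently, the smallest k with (A − λI)^k v = 0 for every generalised eigenvector v of λ).

  λ = 6: largest Jordan block has size 3, contributing (x − 6)^3

So m_A(x) = (x - 6)^3 = x^3 - 18*x^2 + 108*x - 216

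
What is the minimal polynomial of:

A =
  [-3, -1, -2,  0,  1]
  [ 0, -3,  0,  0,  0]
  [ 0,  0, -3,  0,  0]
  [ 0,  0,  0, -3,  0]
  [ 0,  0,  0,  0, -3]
x^2 + 6*x + 9

The characteristic polynomial is χ_A(x) = (x + 3)^5, so the eigenvalues are known. The minimal polynomial is
  m_A(x) = Π_λ (x − λ)^{k_λ}
where k_λ is the size of the *largest* Jordan block for λ (equivalently, the smallest k with (A − λI)^k v = 0 for every generalised eigenvector v of λ).

  λ = -3: largest Jordan block has size 2, contributing (x + 3)^2

So m_A(x) = (x + 3)^2 = x^2 + 6*x + 9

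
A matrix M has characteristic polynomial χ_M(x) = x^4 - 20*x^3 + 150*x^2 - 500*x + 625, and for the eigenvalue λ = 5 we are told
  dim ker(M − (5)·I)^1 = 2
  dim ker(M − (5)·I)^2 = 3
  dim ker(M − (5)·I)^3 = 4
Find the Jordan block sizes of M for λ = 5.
Block sizes for λ = 5: [3, 1]

From the dimensions of kernels of powers, the number of Jordan blocks of size at least j is d_j − d_{j−1} where d_j = dim ker(N^j) (with d_0 = 0). Computing the differences gives [2, 1, 1].
The number of blocks of size exactly k is (#blocks of size ≥ k) − (#blocks of size ≥ k + 1), so the partition is: 1 block(s) of size 1, 1 block(s) of size 3.
In nonincreasing order the block sizes are [3, 1].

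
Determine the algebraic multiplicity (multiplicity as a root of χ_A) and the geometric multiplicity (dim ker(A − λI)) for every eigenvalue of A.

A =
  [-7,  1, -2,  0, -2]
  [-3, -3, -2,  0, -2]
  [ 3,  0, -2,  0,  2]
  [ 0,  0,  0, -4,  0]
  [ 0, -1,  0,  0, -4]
λ = -4: alg = 5, geom = 3

Step 1 — factor the characteristic polynomial to read off the algebraic multiplicities:
  χ_A(x) = (x + 4)^5

Step 2 — compute geometric multiplicities via the rank-nullity identity g(λ) = n − rank(A − λI):
  rank(A − (-4)·I) = 2, so dim ker(A − (-4)·I) = n − 2 = 3

Summary:
  λ = -4: algebraic multiplicity = 5, geometric multiplicity = 3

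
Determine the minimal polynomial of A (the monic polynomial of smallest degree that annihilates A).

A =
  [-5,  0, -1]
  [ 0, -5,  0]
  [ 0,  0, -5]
x^2 + 10*x + 25

The characteristic polynomial is χ_A(x) = (x + 5)^3, so the eigenvalues are known. The minimal polynomial is
  m_A(x) = Π_λ (x − λ)^{k_λ}
where k_λ is the size of the *largest* Jordan block for λ (equivalently, the smallest k with (A − λI)^k v = 0 for every generalised eigenvector v of λ).

  λ = -5: largest Jordan block has size 2, contributing (x + 5)^2

So m_A(x) = (x + 5)^2 = x^2 + 10*x + 25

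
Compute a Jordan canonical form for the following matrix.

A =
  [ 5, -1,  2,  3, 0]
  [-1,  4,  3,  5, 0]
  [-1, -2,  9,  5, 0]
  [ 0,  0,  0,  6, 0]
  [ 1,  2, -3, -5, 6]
J_3(6) ⊕ J_1(6) ⊕ J_1(6)

The characteristic polynomial is
  det(x·I − A) = x^5 - 30*x^4 + 360*x^3 - 2160*x^2 + 6480*x - 7776 = (x - 6)^5

Eigenvalues and multiplicities (the geometric multiplicity of λ is n − rank(A − λI), which equals the number of Jordan blocks for λ):
  λ = 6: algebraic multiplicity = 5, geometric multiplicity = 3

Determining the block sizes for each eigenvalue:
  λ = 6: with am = 5 and gm = 3, the partition is not yet determined (e.g. several partitions of 5 into 3 parts exist). Let N = A − (6)·I. Computing rank(N^1) = 2, rank(N^2) = 1, rank(N^3) = 0; the number of blocks of size ≥ j is rank(N^{j−1}) − rank(N^j), giving [3, 1, 1]. So we have 1 block(s) of size 3, 2 block(s) of size 1 → block sizes [3, 1, 1]

Assembling the blocks gives a Jordan form
J =
  [6, 1, 0, 0, 0]
  [0, 6, 1, 0, 0]
  [0, 0, 6, 0, 0]
  [0, 0, 0, 6, 0]
  [0, 0, 0, 0, 6]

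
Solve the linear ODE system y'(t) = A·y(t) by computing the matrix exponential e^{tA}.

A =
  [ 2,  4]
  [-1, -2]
e^{tA} =
  [2*t + 1, 4*t]
  [-t, 1 - 2*t]

Strategy: write A = P · J · P⁻¹ where J is a Jordan canonical form, so e^{tA} = P · e^{tJ} · P⁻¹, and e^{tJ} can be computed block-by-block.

A has Jordan form
J =
  [0, 1]
  [0, 0]
(up to reordering of blocks).

Per-block formulas:
  For a 2×2 Jordan block J_2(0): exp(t · J_2(0)) = e^(0t)·(I + t·N), where N is the 2×2 nilpotent shift.

After assembling e^{tJ} and conjugating by P, we get:

e^{tA} =
  [2*t + 1, 4*t]
  [-t, 1 - 2*t]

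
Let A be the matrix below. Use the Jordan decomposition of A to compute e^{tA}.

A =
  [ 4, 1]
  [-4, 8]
e^{tA} =
  [-2*t*exp(6*t) + exp(6*t), t*exp(6*t)]
  [-4*t*exp(6*t), 2*t*exp(6*t) + exp(6*t)]

Strategy: write A = P · J · P⁻¹ where J is a Jordan canonical form, so e^{tA} = P · e^{tJ} · P⁻¹, and e^{tJ} can be computed block-by-block.

A has Jordan form
J =
  [6, 1]
  [0, 6]
(up to reordering of blocks).

Per-block formulas:
  For a 2×2 Jordan block J_2(6): exp(t · J_2(6)) = e^(6t)·(I + t·N), where N is the 2×2 nilpotent shift.

After assembling e^{tJ} and conjugating by P, we get:

e^{tA} =
  [-2*t*exp(6*t) + exp(6*t), t*exp(6*t)]
  [-4*t*exp(6*t), 2*t*exp(6*t) + exp(6*t)]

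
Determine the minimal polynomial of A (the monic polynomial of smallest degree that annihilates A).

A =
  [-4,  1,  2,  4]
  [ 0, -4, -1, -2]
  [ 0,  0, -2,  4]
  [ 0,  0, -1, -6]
x^3 + 12*x^2 + 48*x + 64

The characteristic polynomial is χ_A(x) = (x + 4)^4, so the eigenvalues are known. The minimal polynomial is
  m_A(x) = Π_λ (x − λ)^{k_λ}
where k_λ is the size of the *largest* Jordan block for λ (equivalently, the smallest k with (A − λI)^k v = 0 for every generalised eigenvector v of λ).

  λ = -4: largest Jordan block has size 3, contributing (x + 4)^3

So m_A(x) = (x + 4)^3 = x^3 + 12*x^2 + 48*x + 64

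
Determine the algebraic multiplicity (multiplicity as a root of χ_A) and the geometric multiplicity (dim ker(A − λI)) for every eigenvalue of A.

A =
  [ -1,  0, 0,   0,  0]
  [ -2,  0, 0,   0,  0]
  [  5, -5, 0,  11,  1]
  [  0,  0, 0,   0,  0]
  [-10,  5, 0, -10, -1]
λ = -1: alg = 2, geom = 2; λ = 0: alg = 3, geom = 2

Step 1 — factor the characteristic polynomial to read off the algebraic multiplicities:
  χ_A(x) = x^3*(x + 1)^2

Step 2 — compute geometric multiplicities via the rank-nullity identity g(λ) = n − rank(A − λI):
  rank(A − (-1)·I) = 3, so dim ker(A − (-1)·I) = n − 3 = 2
  rank(A − (0)·I) = 3, so dim ker(A − (0)·I) = n − 3 = 2

Summary:
  λ = -1: algebraic multiplicity = 2, geometric multiplicity = 2
  λ = 0: algebraic multiplicity = 3, geometric multiplicity = 2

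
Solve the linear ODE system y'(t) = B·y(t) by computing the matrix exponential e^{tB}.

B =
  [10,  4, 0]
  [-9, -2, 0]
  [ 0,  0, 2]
e^{tB} =
  [6*t*exp(4*t) + exp(4*t), 4*t*exp(4*t), 0]
  [-9*t*exp(4*t), -6*t*exp(4*t) + exp(4*t), 0]
  [0, 0, exp(2*t)]

Strategy: write B = P · J · P⁻¹ where J is a Jordan canonical form, so e^{tB} = P · e^{tJ} · P⁻¹, and e^{tJ} can be computed block-by-block.

B has Jordan form
J =
  [2, 0, 0]
  [0, 4, 1]
  [0, 0, 4]
(up to reordering of blocks).

Per-block formulas:
  For a 1×1 block at λ = 2: exp(t · [2]) = [e^(2t)].
  For a 2×2 Jordan block J_2(4): exp(t · J_2(4)) = e^(4t)·(I + t·N), where N is the 2×2 nilpotent shift.

After assembling e^{tJ} and conjugating by P, we get:

e^{tB} =
  [6*t*exp(4*t) + exp(4*t), 4*t*exp(4*t), 0]
  [-9*t*exp(4*t), -6*t*exp(4*t) + exp(4*t), 0]
  [0, 0, exp(2*t)]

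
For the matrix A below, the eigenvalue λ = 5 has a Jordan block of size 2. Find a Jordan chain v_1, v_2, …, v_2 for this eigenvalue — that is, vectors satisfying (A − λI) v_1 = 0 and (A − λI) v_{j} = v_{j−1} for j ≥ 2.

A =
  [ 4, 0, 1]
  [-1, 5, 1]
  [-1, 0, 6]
A Jordan chain for λ = 5 of length 2:
v_1 = (-1, -1, -1)ᵀ
v_2 = (1, 0, 0)ᵀ

Let N = A − (5)·I. We want v_2 with N^2 v_2 = 0 but N^1 v_2 ≠ 0; then v_{j-1} := N · v_j for j = 2, …, 2.

Pick v_2 = (1, 0, 0)ᵀ.
Then v_1 = N · v_2 = (-1, -1, -1)ᵀ.

Sanity check: (A − (5)·I) v_1 = (0, 0, 0)ᵀ = 0. ✓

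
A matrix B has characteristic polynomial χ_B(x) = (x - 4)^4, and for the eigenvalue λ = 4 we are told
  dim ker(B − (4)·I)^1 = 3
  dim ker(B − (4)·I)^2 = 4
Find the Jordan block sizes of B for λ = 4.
Block sizes for λ = 4: [2, 1, 1]

From the dimensions of kernels of powers, the number of Jordan blocks of size at least j is d_j − d_{j−1} where d_j = dim ker(N^j) (with d_0 = 0). Computing the differences gives [3, 1].
The number of blocks of size exactly k is (#blocks of size ≥ k) − (#blocks of size ≥ k + 1), so the partition is: 2 block(s) of size 1, 1 block(s) of size 2.
In nonincreasing order the block sizes are [2, 1, 1].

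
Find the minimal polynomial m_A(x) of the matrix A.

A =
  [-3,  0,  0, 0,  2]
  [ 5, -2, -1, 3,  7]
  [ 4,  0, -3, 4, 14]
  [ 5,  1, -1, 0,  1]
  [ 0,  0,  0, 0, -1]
x^3 + 5*x^2 + 7*x + 3

The characteristic polynomial is χ_A(x) = (x + 1)^3*(x + 3)^2, so the eigenvalues are known. The minimal polynomial is
  m_A(x) = Π_λ (x − λ)^{k_λ}
where k_λ is the size of the *largest* Jordan block for λ (equivalently, the smallest k with (A − λI)^k v = 0 for every generalised eigenvector v of λ).

  λ = -3: largest Jordan block has size 1, contributing (x + 3)
  λ = -1: largest Jordan block has size 2, contributing (x + 1)^2

So m_A(x) = (x + 1)^2*(x + 3) = x^3 + 5*x^2 + 7*x + 3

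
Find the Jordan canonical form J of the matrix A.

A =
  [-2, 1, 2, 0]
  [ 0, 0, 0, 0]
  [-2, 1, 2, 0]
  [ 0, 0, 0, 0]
J_2(0) ⊕ J_1(0) ⊕ J_1(0)

The characteristic polynomial is
  det(x·I − A) = x^4

Eigenvalues and multiplicities (the geometric multiplicity of λ is n − rank(A − λI), which equals the number of Jordan blocks for λ):
  λ = 0: algebraic multiplicity = 4, geometric multiplicity = 3

Determining the block sizes for each eigenvalue:
  λ = 0: 3 blocks summing to 4 forces exactly one block of size 2 and the rest size 1 → block sizes [2, 1, 1]

Assembling the blocks gives a Jordan form
J =
  [0, 1, 0, 0]
  [0, 0, 0, 0]
  [0, 0, 0, 0]
  [0, 0, 0, 0]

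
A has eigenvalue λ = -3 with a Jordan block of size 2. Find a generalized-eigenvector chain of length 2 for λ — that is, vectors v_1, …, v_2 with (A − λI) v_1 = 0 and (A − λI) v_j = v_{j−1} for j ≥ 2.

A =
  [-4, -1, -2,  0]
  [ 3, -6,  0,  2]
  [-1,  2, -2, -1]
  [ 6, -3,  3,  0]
A Jordan chain for λ = -3 of length 2:
v_1 = (-1, 3, -1, 6)ᵀ
v_2 = (1, 0, 0, 0)ᵀ

Let N = A − (-3)·I. We want v_2 with N^2 v_2 = 0 but N^1 v_2 ≠ 0; then v_{j-1} := N · v_j for j = 2, …, 2.

Pick v_2 = (1, 0, 0, 0)ᵀ.
Then v_1 = N · v_2 = (-1, 3, -1, 6)ᵀ.

Sanity check: (A − (-3)·I) v_1 = (0, 0, 0, 0)ᵀ = 0. ✓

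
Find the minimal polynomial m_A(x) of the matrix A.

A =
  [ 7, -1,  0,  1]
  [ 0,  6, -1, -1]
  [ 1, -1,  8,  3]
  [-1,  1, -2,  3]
x^3 - 18*x^2 + 108*x - 216

The characteristic polynomial is χ_A(x) = (x - 6)^4, so the eigenvalues are known. The minimal polynomial is
  m_A(x) = Π_λ (x − λ)^{k_λ}
where k_λ is the size of the *largest* Jordan block for λ (equivalently, the smallest k with (A − λI)^k v = 0 for every generalised eigenvector v of λ).

  λ = 6: largest Jordan block has size 3, contributing (x − 6)^3

So m_A(x) = (x - 6)^3 = x^3 - 18*x^2 + 108*x - 216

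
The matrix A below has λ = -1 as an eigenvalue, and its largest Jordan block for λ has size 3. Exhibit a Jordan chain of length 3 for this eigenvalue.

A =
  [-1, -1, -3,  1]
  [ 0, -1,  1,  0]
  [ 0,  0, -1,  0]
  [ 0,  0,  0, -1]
A Jordan chain for λ = -1 of length 3:
v_1 = (-1, 0, 0, 0)ᵀ
v_2 = (-3, 1, 0, 0)ᵀ
v_3 = (0, 0, 1, 0)ᵀ

Let N = A − (-1)·I. We want v_3 with N^3 v_3 = 0 but N^2 v_3 ≠ 0; then v_{j-1} := N · v_j for j = 3, …, 2.

Pick v_3 = (0, 0, 1, 0)ᵀ.
Then v_2 = N · v_3 = (-3, 1, 0, 0)ᵀ.
Then v_1 = N · v_2 = (-1, 0, 0, 0)ᵀ.

Sanity check: (A − (-1)·I) v_1 = (0, 0, 0, 0)ᵀ = 0. ✓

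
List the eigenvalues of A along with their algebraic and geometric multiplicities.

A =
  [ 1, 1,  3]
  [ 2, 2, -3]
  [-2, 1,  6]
λ = 3: alg = 3, geom = 2

Step 1 — factor the characteristic polynomial to read off the algebraic multiplicities:
  χ_A(x) = (x - 3)^3

Step 2 — compute geometric multiplicities via the rank-nullity identity g(λ) = n − rank(A − λI):
  rank(A − (3)·I) = 1, so dim ker(A − (3)·I) = n − 1 = 2

Summary:
  λ = 3: algebraic multiplicity = 3, geometric multiplicity = 2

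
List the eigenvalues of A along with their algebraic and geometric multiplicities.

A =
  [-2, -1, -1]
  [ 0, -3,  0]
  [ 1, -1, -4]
λ = -3: alg = 3, geom = 2

Step 1 — factor the characteristic polynomial to read off the algebraic multiplicities:
  χ_A(x) = (x + 3)^3

Step 2 — compute geometric multiplicities via the rank-nullity identity g(λ) = n − rank(A − λI):
  rank(A − (-3)·I) = 1, so dim ker(A − (-3)·I) = n − 1 = 2

Summary:
  λ = -3: algebraic multiplicity = 3, geometric multiplicity = 2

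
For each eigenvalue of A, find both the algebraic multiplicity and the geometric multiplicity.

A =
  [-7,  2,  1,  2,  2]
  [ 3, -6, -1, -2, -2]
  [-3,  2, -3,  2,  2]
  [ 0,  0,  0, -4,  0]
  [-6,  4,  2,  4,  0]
λ = -4: alg = 5, geom = 4

Step 1 — factor the characteristic polynomial to read off the algebraic multiplicities:
  χ_A(x) = (x + 4)^5

Step 2 — compute geometric multiplicities via the rank-nullity identity g(λ) = n − rank(A − λI):
  rank(A − (-4)·I) = 1, so dim ker(A − (-4)·I) = n − 1 = 4

Summary:
  λ = -4: algebraic multiplicity = 5, geometric multiplicity = 4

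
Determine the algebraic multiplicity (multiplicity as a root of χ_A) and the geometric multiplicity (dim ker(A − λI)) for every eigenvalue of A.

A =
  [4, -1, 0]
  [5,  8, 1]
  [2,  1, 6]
λ = 6: alg = 3, geom = 1

Step 1 — factor the characteristic polynomial to read off the algebraic multiplicities:
  χ_A(x) = (x - 6)^3

Step 2 — compute geometric multiplicities via the rank-nullity identity g(λ) = n − rank(A − λI):
  rank(A − (6)·I) = 2, so dim ker(A − (6)·I) = n − 2 = 1

Summary:
  λ = 6: algebraic multiplicity = 3, geometric multiplicity = 1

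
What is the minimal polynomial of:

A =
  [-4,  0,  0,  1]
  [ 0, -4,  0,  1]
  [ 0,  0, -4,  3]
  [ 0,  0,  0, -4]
x^2 + 8*x + 16

The characteristic polynomial is χ_A(x) = (x + 4)^4, so the eigenvalues are known. The minimal polynomial is
  m_A(x) = Π_λ (x − λ)^{k_λ}
where k_λ is the size of the *largest* Jordan block for λ (equivalently, the smallest k with (A − λI)^k v = 0 for every generalised eigenvector v of λ).

  λ = -4: largest Jordan block has size 2, contributing (x + 4)^2

So m_A(x) = (x + 4)^2 = x^2 + 8*x + 16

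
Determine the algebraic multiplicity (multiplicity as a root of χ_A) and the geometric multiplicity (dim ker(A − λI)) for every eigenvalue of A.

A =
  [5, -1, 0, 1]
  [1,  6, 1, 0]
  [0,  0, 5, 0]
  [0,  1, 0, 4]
λ = 5: alg = 4, geom = 2

Step 1 — factor the characteristic polynomial to read off the algebraic multiplicities:
  χ_A(x) = (x - 5)^4

Step 2 — compute geometric multiplicities via the rank-nullity identity g(λ) = n − rank(A − λI):
  rank(A − (5)·I) = 2, so dim ker(A − (5)·I) = n − 2 = 2

Summary:
  λ = 5: algebraic multiplicity = 4, geometric multiplicity = 2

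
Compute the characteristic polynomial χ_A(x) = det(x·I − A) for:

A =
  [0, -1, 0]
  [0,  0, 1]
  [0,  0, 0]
x^3

Expanding det(x·I − A) (e.g. by cofactor expansion or by noting that A is similar to its Jordan form J, which has the same characteristic polynomial as A) gives
  χ_A(x) = x^3
which factors as x^3. The eigenvalues (with algebraic multiplicities) are λ = 0 with multiplicity 3.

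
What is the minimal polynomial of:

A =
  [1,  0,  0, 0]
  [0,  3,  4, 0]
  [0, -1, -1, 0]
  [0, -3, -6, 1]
x^2 - 2*x + 1

The characteristic polynomial is χ_A(x) = (x - 1)^4, so the eigenvalues are known. The minimal polynomial is
  m_A(x) = Π_λ (x − λ)^{k_λ}
where k_λ is the size of the *largest* Jordan block for λ (equivalently, the smallest k with (A − λI)^k v = 0 for every generalised eigenvector v of λ).

  λ = 1: largest Jordan block has size 2, contributing (x − 1)^2

So m_A(x) = (x - 1)^2 = x^2 - 2*x + 1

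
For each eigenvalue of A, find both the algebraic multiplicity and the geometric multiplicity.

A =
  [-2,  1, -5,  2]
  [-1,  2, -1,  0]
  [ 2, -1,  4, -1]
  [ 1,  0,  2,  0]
λ = 1: alg = 4, geom = 2

Step 1 — factor the characteristic polynomial to read off the algebraic multiplicities:
  χ_A(x) = (x - 1)^4

Step 2 — compute geometric multiplicities via the rank-nullity identity g(λ) = n − rank(A − λI):
  rank(A − (1)·I) = 2, so dim ker(A − (1)·I) = n − 2 = 2

Summary:
  λ = 1: algebraic multiplicity = 4, geometric multiplicity = 2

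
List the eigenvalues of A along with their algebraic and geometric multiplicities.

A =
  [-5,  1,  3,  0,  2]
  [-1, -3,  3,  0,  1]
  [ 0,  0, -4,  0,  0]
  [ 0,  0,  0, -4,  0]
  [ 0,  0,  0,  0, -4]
λ = -4: alg = 5, geom = 3

Step 1 — factor the characteristic polynomial to read off the algebraic multiplicities:
  χ_A(x) = (x + 4)^5

Step 2 — compute geometric multiplicities via the rank-nullity identity g(λ) = n − rank(A − λI):
  rank(A − (-4)·I) = 2, so dim ker(A − (-4)·I) = n − 2 = 3

Summary:
  λ = -4: algebraic multiplicity = 5, geometric multiplicity = 3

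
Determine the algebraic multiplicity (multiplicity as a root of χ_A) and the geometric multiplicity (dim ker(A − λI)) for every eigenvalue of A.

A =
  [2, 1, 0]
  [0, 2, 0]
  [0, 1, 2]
λ = 2: alg = 3, geom = 2

Step 1 — factor the characteristic polynomial to read off the algebraic multiplicities:
  χ_A(x) = (x - 2)^3

Step 2 — compute geometric multiplicities via the rank-nullity identity g(λ) = n − rank(A − λI):
  rank(A − (2)·I) = 1, so dim ker(A − (2)·I) = n − 1 = 2

Summary:
  λ = 2: algebraic multiplicity = 3, geometric multiplicity = 2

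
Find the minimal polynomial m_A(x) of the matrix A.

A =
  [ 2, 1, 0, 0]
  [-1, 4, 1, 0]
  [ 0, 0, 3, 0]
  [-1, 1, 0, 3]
x^3 - 9*x^2 + 27*x - 27

The characteristic polynomial is χ_A(x) = (x - 3)^4, so the eigenvalues are known. The minimal polynomial is
  m_A(x) = Π_λ (x − λ)^{k_λ}
where k_λ is the size of the *largest* Jordan block for λ (equivalently, the smallest k with (A − λI)^k v = 0 for every generalised eigenvector v of λ).

  λ = 3: largest Jordan block has size 3, contributing (x − 3)^3

So m_A(x) = (x - 3)^3 = x^3 - 9*x^2 + 27*x - 27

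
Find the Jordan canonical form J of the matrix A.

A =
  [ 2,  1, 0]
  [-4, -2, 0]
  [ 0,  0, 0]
J_2(0) ⊕ J_1(0)

The characteristic polynomial is
  det(x·I − A) = x^3

Eigenvalues and multiplicities (the geometric multiplicity of λ is n − rank(A − λI), which equals the number of Jordan blocks for λ):
  λ = 0: algebraic multiplicity = 3, geometric multiplicity = 2

Determining the block sizes for each eigenvalue:
  λ = 0: 2 blocks summing to 3 forces exactly one block of size 2 and the rest size 1 → block sizes [2, 1]

Assembling the blocks gives a Jordan form
J =
  [0, 1, 0]
  [0, 0, 0]
  [0, 0, 0]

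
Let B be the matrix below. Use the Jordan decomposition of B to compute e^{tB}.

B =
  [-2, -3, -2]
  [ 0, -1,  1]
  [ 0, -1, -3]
e^{tB} =
  [exp(-2*t), -t^2*exp(-2*t)/2 - 3*t*exp(-2*t), -t^2*exp(-2*t)/2 - 2*t*exp(-2*t)]
  [0, t*exp(-2*t) + exp(-2*t), t*exp(-2*t)]
  [0, -t*exp(-2*t), -t*exp(-2*t) + exp(-2*t)]

Strategy: write B = P · J · P⁻¹ where J is a Jordan canonical form, so e^{tB} = P · e^{tJ} · P⁻¹, and e^{tJ} can be computed block-by-block.

B has Jordan form
J =
  [-2,  1,  0]
  [ 0, -2,  1]
  [ 0,  0, -2]
(up to reordering of blocks).

Per-block formulas:
  For a 3×3 Jordan block J_3(-2): exp(t · J_3(-2)) = e^(-2t)·(I + t·N + (t^2/2)·N^2), where N is the 3×3 nilpotent shift.

After assembling e^{tJ} and conjugating by P, we get:

e^{tB} =
  [exp(-2*t), -t^2*exp(-2*t)/2 - 3*t*exp(-2*t), -t^2*exp(-2*t)/2 - 2*t*exp(-2*t)]
  [0, t*exp(-2*t) + exp(-2*t), t*exp(-2*t)]
  [0, -t*exp(-2*t), -t*exp(-2*t) + exp(-2*t)]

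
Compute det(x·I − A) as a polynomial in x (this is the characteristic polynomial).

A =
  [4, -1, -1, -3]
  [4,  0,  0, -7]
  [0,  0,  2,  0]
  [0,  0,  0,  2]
x^4 - 8*x^3 + 24*x^2 - 32*x + 16

Expanding det(x·I − A) (e.g. by cofactor expansion or by noting that A is similar to its Jordan form J, which has the same characteristic polynomial as A) gives
  χ_A(x) = x^4 - 8*x^3 + 24*x^2 - 32*x + 16
which factors as (x - 2)^4. The eigenvalues (with algebraic multiplicities) are λ = 2 with multiplicity 4.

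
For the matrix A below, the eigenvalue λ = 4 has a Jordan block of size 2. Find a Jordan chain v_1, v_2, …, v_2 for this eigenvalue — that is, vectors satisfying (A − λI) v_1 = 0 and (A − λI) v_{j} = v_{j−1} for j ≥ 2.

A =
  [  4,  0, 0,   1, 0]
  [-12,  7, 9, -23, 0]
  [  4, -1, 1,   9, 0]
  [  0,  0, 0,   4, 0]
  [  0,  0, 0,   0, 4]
A Jordan chain for λ = 4 of length 2:
v_1 = (0, -12, 4, 0, 0)ᵀ
v_2 = (1, 0, 0, 0, 0)ᵀ

Let N = A − (4)·I. We want v_2 with N^2 v_2 = 0 but N^1 v_2 ≠ 0; then v_{j-1} := N · v_j for j = 2, …, 2.

Pick v_2 = (1, 0, 0, 0, 0)ᵀ.
Then v_1 = N · v_2 = (0, -12, 4, 0, 0)ᵀ.

Sanity check: (A − (4)·I) v_1 = (0, 0, 0, 0, 0)ᵀ = 0. ✓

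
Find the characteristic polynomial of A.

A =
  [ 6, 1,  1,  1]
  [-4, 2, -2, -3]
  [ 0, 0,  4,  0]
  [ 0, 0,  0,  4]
x^4 - 16*x^3 + 96*x^2 - 256*x + 256

Expanding det(x·I − A) (e.g. by cofactor expansion or by noting that A is similar to its Jordan form J, which has the same characteristic polynomial as A) gives
  χ_A(x) = x^4 - 16*x^3 + 96*x^2 - 256*x + 256
which factors as (x - 4)^4. The eigenvalues (with algebraic multiplicities) are λ = 4 with multiplicity 4.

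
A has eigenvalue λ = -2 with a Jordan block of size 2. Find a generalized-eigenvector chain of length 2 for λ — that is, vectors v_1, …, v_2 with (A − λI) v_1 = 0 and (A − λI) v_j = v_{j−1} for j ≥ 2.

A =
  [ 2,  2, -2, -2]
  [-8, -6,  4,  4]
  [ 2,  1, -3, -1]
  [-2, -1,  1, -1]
A Jordan chain for λ = -2 of length 2:
v_1 = (4, -8, 2, -2)ᵀ
v_2 = (1, 0, 0, 0)ᵀ

Let N = A − (-2)·I. We want v_2 with N^2 v_2 = 0 but N^1 v_2 ≠ 0; then v_{j-1} := N · v_j for j = 2, …, 2.

Pick v_2 = (1, 0, 0, 0)ᵀ.
Then v_1 = N · v_2 = (4, -8, 2, -2)ᵀ.

Sanity check: (A − (-2)·I) v_1 = (0, 0, 0, 0)ᵀ = 0. ✓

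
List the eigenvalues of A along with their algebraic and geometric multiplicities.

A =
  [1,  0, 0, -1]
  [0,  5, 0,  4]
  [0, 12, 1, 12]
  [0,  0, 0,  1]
λ = 1: alg = 3, geom = 2; λ = 5: alg = 1, geom = 1

Step 1 — factor the characteristic polynomial to read off the algebraic multiplicities:
  χ_A(x) = (x - 5)*(x - 1)^3

Step 2 — compute geometric multiplicities via the rank-nullity identity g(λ) = n − rank(A − λI):
  rank(A − (1)·I) = 2, so dim ker(A − (1)·I) = n − 2 = 2
  rank(A − (5)·I) = 3, so dim ker(A − (5)·I) = n − 3 = 1

Summary:
  λ = 1: algebraic multiplicity = 3, geometric multiplicity = 2
  λ = 5: algebraic multiplicity = 1, geometric multiplicity = 1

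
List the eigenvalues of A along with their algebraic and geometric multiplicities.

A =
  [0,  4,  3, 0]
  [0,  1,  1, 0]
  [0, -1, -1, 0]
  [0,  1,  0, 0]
λ = 0: alg = 4, geom = 2

Step 1 — factor the characteristic polynomial to read off the algebraic multiplicities:
  χ_A(x) = x^4

Step 2 — compute geometric multiplicities via the rank-nullity identity g(λ) = n − rank(A − λI):
  rank(A − (0)·I) = 2, so dim ker(A − (0)·I) = n − 2 = 2

Summary:
  λ = 0: algebraic multiplicity = 4, geometric multiplicity = 2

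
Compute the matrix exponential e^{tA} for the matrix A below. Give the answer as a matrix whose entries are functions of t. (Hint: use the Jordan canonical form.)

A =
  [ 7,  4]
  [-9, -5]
e^{tA} =
  [6*t*exp(t) + exp(t), 4*t*exp(t)]
  [-9*t*exp(t), -6*t*exp(t) + exp(t)]

Strategy: write A = P · J · P⁻¹ where J is a Jordan canonical form, so e^{tA} = P · e^{tJ} · P⁻¹, and e^{tJ} can be computed block-by-block.

A has Jordan form
J =
  [1, 1]
  [0, 1]
(up to reordering of blocks).

Per-block formulas:
  For a 2×2 Jordan block J_2(1): exp(t · J_2(1)) = e^(1t)·(I + t·N), where N is the 2×2 nilpotent shift.

After assembling e^{tJ} and conjugating by P, we get:

e^{tA} =
  [6*t*exp(t) + exp(t), 4*t*exp(t)]
  [-9*t*exp(t), -6*t*exp(t) + exp(t)]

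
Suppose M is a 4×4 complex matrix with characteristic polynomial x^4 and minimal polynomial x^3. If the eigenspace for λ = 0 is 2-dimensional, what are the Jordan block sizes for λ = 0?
Block sizes for λ = 0: [3, 1]

Step 1 — from the characteristic polynomial, algebraic multiplicity of λ = 0 is 4. From dim ker(M − (0)·I) = 2, there are exactly 2 Jordan blocks for λ = 0.
Step 2 — from the minimal polynomial, the factor (x − 0)^3 tells us the largest block for λ = 0 has size 3.
Step 3 — with total size 4, 2 blocks, and largest block 3, the block sizes (in nonincreasing order) are [3, 1].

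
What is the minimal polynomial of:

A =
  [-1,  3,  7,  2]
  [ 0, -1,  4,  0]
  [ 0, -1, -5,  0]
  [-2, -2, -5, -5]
x^3 + 9*x^2 + 27*x + 27

The characteristic polynomial is χ_A(x) = (x + 3)^4, so the eigenvalues are known. The minimal polynomial is
  m_A(x) = Π_λ (x − λ)^{k_λ}
where k_λ is the size of the *largest* Jordan block for λ (equivalently, the smallest k with (A − λI)^k v = 0 for every generalised eigenvector v of λ).

  λ = -3: largest Jordan block has size 3, contributing (x + 3)^3

So m_A(x) = (x + 3)^3 = x^3 + 9*x^2 + 27*x + 27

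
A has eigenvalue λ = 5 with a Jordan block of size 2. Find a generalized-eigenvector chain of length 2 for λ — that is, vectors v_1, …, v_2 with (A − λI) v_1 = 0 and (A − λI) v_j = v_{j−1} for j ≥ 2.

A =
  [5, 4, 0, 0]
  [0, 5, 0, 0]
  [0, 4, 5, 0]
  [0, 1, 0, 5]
A Jordan chain for λ = 5 of length 2:
v_1 = (4, 0, 4, 1)ᵀ
v_2 = (0, 1, 0, 0)ᵀ

Let N = A − (5)·I. We want v_2 with N^2 v_2 = 0 but N^1 v_2 ≠ 0; then v_{j-1} := N · v_j for j = 2, …, 2.

Pick v_2 = (0, 1, 0, 0)ᵀ.
Then v_1 = N · v_2 = (4, 0, 4, 1)ᵀ.

Sanity check: (A − (5)·I) v_1 = (0, 0, 0, 0)ᵀ = 0. ✓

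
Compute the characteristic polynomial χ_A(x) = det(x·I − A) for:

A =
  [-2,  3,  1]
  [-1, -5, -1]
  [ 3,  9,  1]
x^3 + 6*x^2 + 12*x + 8

Expanding det(x·I − A) (e.g. by cofactor expansion or by noting that A is similar to its Jordan form J, which has the same characteristic polynomial as A) gives
  χ_A(x) = x^3 + 6*x^2 + 12*x + 8
which factors as (x + 2)^3. The eigenvalues (with algebraic multiplicities) are λ = -2 with multiplicity 3.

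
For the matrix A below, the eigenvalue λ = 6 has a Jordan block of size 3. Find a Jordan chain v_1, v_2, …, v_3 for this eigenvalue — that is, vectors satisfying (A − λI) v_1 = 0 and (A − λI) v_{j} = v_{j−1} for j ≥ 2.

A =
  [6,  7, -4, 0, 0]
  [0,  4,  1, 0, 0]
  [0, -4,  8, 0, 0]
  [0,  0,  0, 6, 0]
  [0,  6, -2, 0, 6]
A Jordan chain for λ = 6 of length 3:
v_1 = (2, 0, 0, 0, -4)ᵀ
v_2 = (7, -2, -4, 0, 6)ᵀ
v_3 = (0, 1, 0, 0, 0)ᵀ

Let N = A − (6)·I. We want v_3 with N^3 v_3 = 0 but N^2 v_3 ≠ 0; then v_{j-1} := N · v_j for j = 3, …, 2.

Pick v_3 = (0, 1, 0, 0, 0)ᵀ.
Then v_2 = N · v_3 = (7, -2, -4, 0, 6)ᵀ.
Then v_1 = N · v_2 = (2, 0, 0, 0, -4)ᵀ.

Sanity check: (A − (6)·I) v_1 = (0, 0, 0, 0, 0)ᵀ = 0. ✓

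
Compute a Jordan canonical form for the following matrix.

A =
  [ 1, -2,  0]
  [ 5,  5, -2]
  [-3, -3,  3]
J_3(3)

The characteristic polynomial is
  det(x·I − A) = x^3 - 9*x^2 + 27*x - 27 = (x - 3)^3

Eigenvalues and multiplicities (the geometric multiplicity of λ is n − rank(A − λI), which equals the number of Jordan blocks for λ):
  λ = 3: algebraic multiplicity = 3, geometric multiplicity = 1

Determining the block sizes for each eigenvalue:
  λ = 3: one block (gm = 1), so the single block has size am = 3 → block sizes [3]

Assembling the blocks gives a Jordan form
J =
  [3, 1, 0]
  [0, 3, 1]
  [0, 0, 3]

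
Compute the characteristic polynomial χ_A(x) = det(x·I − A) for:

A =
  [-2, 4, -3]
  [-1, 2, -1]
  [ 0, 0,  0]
x^3

Expanding det(x·I − A) (e.g. by cofactor expansion or by noting that A is similar to its Jordan form J, which has the same characteristic polynomial as A) gives
  χ_A(x) = x^3
which factors as x^3. The eigenvalues (with algebraic multiplicities) are λ = 0 with multiplicity 3.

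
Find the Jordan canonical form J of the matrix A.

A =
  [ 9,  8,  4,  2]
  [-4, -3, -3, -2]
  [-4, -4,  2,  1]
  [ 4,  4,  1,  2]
J_1(1) ⊕ J_3(3)

The characteristic polynomial is
  det(x·I − A) = x^4 - 10*x^3 + 36*x^2 - 54*x + 27 = (x - 3)^3*(x - 1)

Eigenvalues and multiplicities (the geometric multiplicity of λ is n − rank(A − λI), which equals the number of Jordan blocks for λ):
  λ = 1: algebraic multiplicity = 1, geometric multiplicity = 1
  λ = 3: algebraic multiplicity = 3, geometric multiplicity = 1

Determining the block sizes for each eigenvalue:
  λ = 1: one block (gm = 1), so the single block has size am = 1 → block sizes [1]
  λ = 3: one block (gm = 1), so the single block has size am = 3 → block sizes [3]

Assembling the blocks gives a Jordan form
J =
  [1, 0, 0, 0]
  [0, 3, 1, 0]
  [0, 0, 3, 1]
  [0, 0, 0, 3]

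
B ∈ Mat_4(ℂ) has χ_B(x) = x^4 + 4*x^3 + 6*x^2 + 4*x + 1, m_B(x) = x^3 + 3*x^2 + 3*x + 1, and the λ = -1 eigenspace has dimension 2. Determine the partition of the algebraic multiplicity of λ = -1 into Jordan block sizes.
Block sizes for λ = -1: [3, 1]

Step 1 — from the characteristic polynomial, algebraic multiplicity of λ = -1 is 4. From dim ker(B − (-1)·I) = 2, there are exactly 2 Jordan blocks for λ = -1.
Step 2 — from the minimal polynomial, the factor (x + 1)^3 tells us the largest block for λ = -1 has size 3.
Step 3 — with total size 4, 2 blocks, and largest block 3, the block sizes (in nonincreasing order) are [3, 1].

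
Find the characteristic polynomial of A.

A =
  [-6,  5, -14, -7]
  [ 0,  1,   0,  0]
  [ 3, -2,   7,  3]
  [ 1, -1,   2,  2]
x^4 - 4*x^3 + 6*x^2 - 4*x + 1

Expanding det(x·I − A) (e.g. by cofactor expansion or by noting that A is similar to its Jordan form J, which has the same characteristic polynomial as A) gives
  χ_A(x) = x^4 - 4*x^3 + 6*x^2 - 4*x + 1
which factors as (x - 1)^4. The eigenvalues (with algebraic multiplicities) are λ = 1 with multiplicity 4.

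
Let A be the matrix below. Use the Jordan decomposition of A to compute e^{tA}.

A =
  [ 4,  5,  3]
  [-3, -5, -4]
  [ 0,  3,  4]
e^{tA} =
  [-3*t^2*exp(t) + 3*t*exp(t) + exp(t), -3*t^2*exp(t) + 5*t*exp(t), -t^2*exp(t) + 3*t*exp(t)]
  [9*t^2*exp(t)/2 - 3*t*exp(t), 9*t^2*exp(t)/2 - 6*t*exp(t) + exp(t), 3*t^2*exp(t)/2 - 4*t*exp(t)]
  [-9*t^2*exp(t)/2, -9*t^2*exp(t)/2 + 3*t*exp(t), -3*t^2*exp(t)/2 + 3*t*exp(t) + exp(t)]

Strategy: write A = P · J · P⁻¹ where J is a Jordan canonical form, so e^{tA} = P · e^{tJ} · P⁻¹, and e^{tJ} can be computed block-by-block.

A has Jordan form
J =
  [1, 1, 0]
  [0, 1, 1]
  [0, 0, 1]
(up to reordering of blocks).

Per-block formulas:
  For a 3×3 Jordan block J_3(1): exp(t · J_3(1)) = e^(1t)·(I + t·N + (t^2/2)·N^2), where N is the 3×3 nilpotent shift.

After assembling e^{tJ} and conjugating by P, we get:

e^{tA} =
  [-3*t^2*exp(t) + 3*t*exp(t) + exp(t), -3*t^2*exp(t) + 5*t*exp(t), -t^2*exp(t) + 3*t*exp(t)]
  [9*t^2*exp(t)/2 - 3*t*exp(t), 9*t^2*exp(t)/2 - 6*t*exp(t) + exp(t), 3*t^2*exp(t)/2 - 4*t*exp(t)]
  [-9*t^2*exp(t)/2, -9*t^2*exp(t)/2 + 3*t*exp(t), -3*t^2*exp(t)/2 + 3*t*exp(t) + exp(t)]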